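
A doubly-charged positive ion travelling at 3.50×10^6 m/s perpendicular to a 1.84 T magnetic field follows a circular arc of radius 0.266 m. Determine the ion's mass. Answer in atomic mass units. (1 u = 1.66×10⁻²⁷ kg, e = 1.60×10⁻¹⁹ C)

m ≈ 27.0 u

qvB = mv²/r ⇒ m = qBr/v.
m = (2×1.60×10^-19)(1.84)(0.266) / (3.50×10^6) = 4.47×10^-26 kg = 27.0 u.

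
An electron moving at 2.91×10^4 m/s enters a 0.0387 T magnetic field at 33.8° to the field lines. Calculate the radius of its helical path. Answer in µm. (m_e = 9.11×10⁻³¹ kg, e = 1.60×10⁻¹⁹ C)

r ≈ 2.38 µm

Only the perpendicular component v⊥ = v sin33.8° = 1.62×10^4 m/s is bent by the field.
r = m v⊥ /(qB) = (9.11×10^-31)(1.62×10^4) / [(1×1.60×10^-19)(0.0387)] = 2.38×10^-6 m.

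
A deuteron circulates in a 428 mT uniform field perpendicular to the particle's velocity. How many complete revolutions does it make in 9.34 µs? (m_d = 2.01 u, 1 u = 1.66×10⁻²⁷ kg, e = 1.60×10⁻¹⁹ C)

T = 2πm/(qB) = 2π(3.3366×10^-27) / [(1×1.60×10^-19)(0.428)] = 3.0614×10^-7 s.
N = t/T = 9.34×10^-6 / 3.0614×10^-7 ≈ 30.51, so 30 complete revolutions.

N = 30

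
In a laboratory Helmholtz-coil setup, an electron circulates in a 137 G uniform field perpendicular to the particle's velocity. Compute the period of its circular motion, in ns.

T ≈ 2.61 ns

The cyclotron period is independent of speed: T = 2πm/(qB).
T = 2π(9.11×10^-31) / [(1×1.60×10^-19)(0.0137)] = 2.61×10^-9 s.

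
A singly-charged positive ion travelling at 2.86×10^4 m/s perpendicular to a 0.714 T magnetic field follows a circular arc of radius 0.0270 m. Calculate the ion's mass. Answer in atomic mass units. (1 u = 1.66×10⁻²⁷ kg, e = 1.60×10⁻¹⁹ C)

qvB = mv²/r ⇒ m = qBr/v.
m = (1×1.60×10^-19)(0.714)(0.0270) / (2.86×10^4) = 1.08×10^-25 kg = 65.0 u.

m ≈ 65.0 u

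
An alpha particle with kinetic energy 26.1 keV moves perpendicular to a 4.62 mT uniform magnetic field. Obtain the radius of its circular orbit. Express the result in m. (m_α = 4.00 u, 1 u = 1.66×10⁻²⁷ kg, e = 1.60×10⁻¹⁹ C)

Convert the energy: K = 26.1 keV = 4.18×10^-15 J.
v = √(2K/m) = √(2·4.18×10^-15/6.64×10^-27) = 1.12×10^6 m/s.
r = mv/(qB) = (6.64×10^-27)(1.12×10^6) / [(2×1.60×10^-19)(4.62×10^-3)] = 5.04 m.

r ≈ 5.04 m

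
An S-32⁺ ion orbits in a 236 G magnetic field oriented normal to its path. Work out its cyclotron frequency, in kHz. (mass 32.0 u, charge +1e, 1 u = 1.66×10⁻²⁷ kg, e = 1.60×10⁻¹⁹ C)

f = qB/(2πm) = (1×1.60×10^-19)(0.0236) / [2π(5.31×10^-26)] = 1.13×10^4 Hz.

f ≈ 11.3 kHz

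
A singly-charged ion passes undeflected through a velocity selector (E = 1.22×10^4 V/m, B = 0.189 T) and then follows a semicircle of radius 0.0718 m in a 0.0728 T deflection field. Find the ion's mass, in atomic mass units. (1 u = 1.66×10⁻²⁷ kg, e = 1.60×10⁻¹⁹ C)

m ≈ 7.80 u

v = E/B₁ = 6.46×10^4 m/s.
From r = mv/(qB₂), m = qB₂r/v = (1×1.60×10^-19)(0.0728)(0.0718) / (6.46×10^4) = 1.30×10^-26 kg.
In atomic mass units: m = 1.30×10^-26 / 1.66×10^-27 = 7.80 u.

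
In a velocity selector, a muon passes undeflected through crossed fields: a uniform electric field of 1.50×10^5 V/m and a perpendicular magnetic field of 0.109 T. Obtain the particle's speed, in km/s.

v ≈ 1380 km/s

For zero net force, qE = qvB, so v = E/B.
v = (1.50×10^5) / (0.109) = 1.38×10^6 m/s.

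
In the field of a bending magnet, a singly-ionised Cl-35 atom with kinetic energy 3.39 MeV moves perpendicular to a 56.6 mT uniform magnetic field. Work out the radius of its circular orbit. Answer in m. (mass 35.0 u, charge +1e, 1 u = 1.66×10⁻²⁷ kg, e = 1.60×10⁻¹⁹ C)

Convert the energy: K = 3.39 MeV = 5.42×10^-13 J.
v = √(2K/m) = √(2·5.42×10^-13/5.81×10^-26) = 4.32×10^6 m/s.
r = mv/(qB) = (5.81×10^-26)(4.32×10^6) / [(1×1.60×10^-19)(0.0566)] = 27.7 m.

r ≈ 27.7 m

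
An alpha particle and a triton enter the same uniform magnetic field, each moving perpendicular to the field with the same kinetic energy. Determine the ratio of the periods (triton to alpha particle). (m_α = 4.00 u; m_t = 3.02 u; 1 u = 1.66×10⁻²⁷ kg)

T = 2πm/(qB) is independent of speed, so T₂/T₁ = (m₂/q₂)/(m₁/q₁).
T_{triton}/T_{alpha particle} = (5.01×10^-27/1e) / (6.64×10^-27/2e) = 1.51.

ratio ≈ 1.51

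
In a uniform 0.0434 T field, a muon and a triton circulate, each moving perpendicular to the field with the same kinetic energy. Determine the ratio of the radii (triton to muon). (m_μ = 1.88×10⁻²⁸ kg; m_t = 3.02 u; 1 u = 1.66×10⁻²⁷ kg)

r = √(2mK)/(qB) ⇒ at equal K, r ∝ √m/q.
r_{triton}/r_{muon} = 5.16.

ratio ≈ 5.16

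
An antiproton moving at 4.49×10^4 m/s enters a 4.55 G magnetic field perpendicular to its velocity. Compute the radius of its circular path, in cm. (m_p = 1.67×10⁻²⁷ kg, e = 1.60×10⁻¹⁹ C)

r ≈ 103 cm

The magnetic force provides the centripetal force: qvB = mv²/r, so r = mv/(qB).
r = (1.67×10^-27 kg)(4.49×10^4 m/s) / [(1×1.60×10^-19 C)(4.55×10^-4 T)] = 1.03 m.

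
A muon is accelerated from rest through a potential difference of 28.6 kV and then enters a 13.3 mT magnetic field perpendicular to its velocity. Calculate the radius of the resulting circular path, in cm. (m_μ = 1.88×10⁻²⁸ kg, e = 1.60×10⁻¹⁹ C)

The kinetic energy gained is K = qV = (1×1.60×10^-19)(2.86×10^4) = 4.58×10^-15 J.
v = √(2K/m) = 6.98×10^6 m/s.
r = mv/(qB) = (1.88×10^-28)(6.98×10^6) / [(1×1.60×10^-19)(0.0133)] = 0.616 m.

r ≈ 61.6 cm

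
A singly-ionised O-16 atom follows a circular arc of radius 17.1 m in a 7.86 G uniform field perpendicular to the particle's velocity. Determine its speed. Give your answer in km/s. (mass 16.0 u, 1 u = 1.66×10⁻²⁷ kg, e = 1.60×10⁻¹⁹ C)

v ≈ 81.0 km/s

From qvB = mv²/r, v = qBr/m.
v = (1×1.60×10^-19)(7.86×10^-4)(17.1) / (2.66×10^-26) = 8.10×10^4 m/s.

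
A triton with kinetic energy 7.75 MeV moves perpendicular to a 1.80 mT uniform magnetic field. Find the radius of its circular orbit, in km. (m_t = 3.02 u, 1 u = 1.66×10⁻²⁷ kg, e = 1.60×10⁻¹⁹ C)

r ≈ 0.387 km

Convert the energy: K = 7.75 MeV = 1.24×10^-12 J.
v = √(2K/m) = √(2·1.24×10^-12/5.01×10^-27) = 2.22×10^7 m/s.
r = mv/(qB) = (5.01×10^-27)(2.22×10^7) / [(1×1.60×10^-19)(1.80×10^-3)] = 387 m.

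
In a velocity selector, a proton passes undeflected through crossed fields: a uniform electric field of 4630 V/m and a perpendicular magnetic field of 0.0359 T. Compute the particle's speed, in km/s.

For zero net force, qE = qvB, so v = E/B.
v = (4630) / (0.0359) = 1.29×10^5 m/s.

v ≈ 129 km/s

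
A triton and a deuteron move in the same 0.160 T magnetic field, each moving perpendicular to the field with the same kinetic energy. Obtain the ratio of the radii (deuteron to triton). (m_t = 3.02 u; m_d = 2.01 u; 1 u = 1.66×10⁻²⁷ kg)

r = √(2mK)/(qB) ⇒ at equal K, r ∝ √m/q.
r_{deuteron}/r_{triton} = 0.816.

ratio ≈ 0.816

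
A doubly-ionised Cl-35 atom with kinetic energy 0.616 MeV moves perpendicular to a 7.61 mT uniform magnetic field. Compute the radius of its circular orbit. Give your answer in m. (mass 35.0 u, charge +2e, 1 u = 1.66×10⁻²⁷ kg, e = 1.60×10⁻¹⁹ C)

Convert the energy: K = 0.616 MeV = 9.86×10^-14 J.
v = √(2K/m) = √(2·9.86×10^-14/5.81×10^-26) = 1.84×10^6 m/s.
r = mv/(qB) = (5.81×10^-26)(1.84×10^6) / [(2×1.60×10^-19)(7.61×10^-3)] = 43.9 m.

r ≈ 43.9 m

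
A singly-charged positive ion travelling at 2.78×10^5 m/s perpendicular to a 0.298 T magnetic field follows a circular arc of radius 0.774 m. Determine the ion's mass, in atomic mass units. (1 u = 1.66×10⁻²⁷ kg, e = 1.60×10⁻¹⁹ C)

m ≈ 80.0 u

qvB = mv²/r ⇒ m = qBr/v.
m = (1×1.60×10^-19)(0.298)(0.774) / (2.78×10^5) = 1.33×10^-25 kg = 80.0 u.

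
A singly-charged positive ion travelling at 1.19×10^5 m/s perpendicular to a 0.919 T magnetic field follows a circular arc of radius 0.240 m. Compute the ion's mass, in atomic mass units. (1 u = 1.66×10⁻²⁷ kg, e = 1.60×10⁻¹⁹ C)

m ≈ 179 u

qvB = mv²/r ⇒ m = qBr/v.
m = (1×1.60×10^-19)(0.919)(0.240) / (1.19×10^5) = 2.97×10^-25 kg = 179 u.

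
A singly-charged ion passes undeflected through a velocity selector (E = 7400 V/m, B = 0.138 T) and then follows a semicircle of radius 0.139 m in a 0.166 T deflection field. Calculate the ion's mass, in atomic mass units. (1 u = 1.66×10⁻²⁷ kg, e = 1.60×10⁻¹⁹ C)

v = E/B₁ = 5.36×10^4 m/s.
From r = mv/(qB₂), m = qB₂r/v = (1×1.60×10^-19)(0.166)(0.139) / (5.36×10^4) = 6.88×10^-26 kg.
In atomic mass units: m = 6.88×10^-26 / 1.66×10^-27 = 41.5 u.

m ≈ 41.5 u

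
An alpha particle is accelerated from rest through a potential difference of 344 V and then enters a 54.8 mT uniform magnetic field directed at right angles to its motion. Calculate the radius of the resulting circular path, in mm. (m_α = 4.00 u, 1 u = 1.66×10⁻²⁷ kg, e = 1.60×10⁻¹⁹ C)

r ≈ 68.9 mm

The kinetic energy gained is K = qV = (2×1.60×10^-19)(344) = 1.10×10^-16 J.
v = √(2K/m) = 1.82×10^5 m/s.
r = mv/(qB) = (6.64×10^-27)(1.82×10^5) / [(2×1.60×10^-19)(0.0548)] = 0.0689 m.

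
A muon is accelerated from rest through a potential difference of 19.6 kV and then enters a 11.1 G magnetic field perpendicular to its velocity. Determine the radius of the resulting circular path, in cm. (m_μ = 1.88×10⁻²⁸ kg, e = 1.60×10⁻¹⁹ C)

The kinetic energy gained is K = qV = (1×1.60×10^-19)(1.96×10^4) = 3.14×10^-15 J.
v = √(2K/m) = 5.78×10^6 m/s.
r = mv/(qB) = (1.88×10^-28)(5.78×10^6) / [(1×1.60×10^-19)(1.11×10^-3)] = 6.11 m.

r ≈ 611 cm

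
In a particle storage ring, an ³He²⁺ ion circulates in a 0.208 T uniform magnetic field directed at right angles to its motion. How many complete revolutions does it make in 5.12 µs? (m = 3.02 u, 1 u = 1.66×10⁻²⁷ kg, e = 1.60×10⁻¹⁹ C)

N = 10

T = 2πm/(qB) = 2π(5.0132×10^-27) / [(2×1.60×10^-19)(0.208)] = 4.7324×10^-7 s.
N = t/T = 5.12×10^-6 / 4.7324×10^-7 ≈ 10.82, so 10 complete revolutions.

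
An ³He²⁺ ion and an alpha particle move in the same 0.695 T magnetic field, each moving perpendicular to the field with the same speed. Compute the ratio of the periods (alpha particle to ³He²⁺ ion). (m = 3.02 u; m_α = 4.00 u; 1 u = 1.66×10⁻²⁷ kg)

ratio ≈ 1.32

T = 2πm/(qB) is independent of speed, so T₂/T₁ = (m₂/q₂)/(m₁/q₁).
T_{alpha particle}/T_{³He²⁺ ion} = (6.64×10^-27/2e) / (5.01×10^-27/2e) = 1.32.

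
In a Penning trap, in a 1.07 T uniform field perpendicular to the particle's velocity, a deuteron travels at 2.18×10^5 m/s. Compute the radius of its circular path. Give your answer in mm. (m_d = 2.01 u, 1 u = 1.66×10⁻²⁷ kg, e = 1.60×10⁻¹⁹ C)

The magnetic force provides the centripetal force: qvB = mv²/r, so r = mv/(qB).
r = (3.34×10^-27 kg)(2.18×10^5 m/s) / [(1×1.60×10^-19 C)(1.07 T)] = 4.25×10^-3 m.

r ≈ 4.25 mm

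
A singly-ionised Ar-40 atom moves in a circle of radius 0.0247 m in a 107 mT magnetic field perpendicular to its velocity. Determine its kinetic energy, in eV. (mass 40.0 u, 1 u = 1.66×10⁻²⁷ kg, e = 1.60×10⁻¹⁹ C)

v = qBr/m = (1×1.60×10^-19)(0.107)(0.0247) / (6.64×10^-26) = 6370 m/s.
K = ½mv² = 0.5·(6.64×10^-26)·(6370)² = 1.35×10^-18 J = 8.42 eV.

K ≈ 8.42 eV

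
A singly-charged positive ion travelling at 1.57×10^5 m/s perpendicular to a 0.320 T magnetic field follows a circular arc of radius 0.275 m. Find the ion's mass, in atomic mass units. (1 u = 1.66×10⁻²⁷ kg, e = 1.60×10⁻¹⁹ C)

qvB = mv²/r ⇒ m = qBr/v.
m = (1×1.60×10^-19)(0.320)(0.275) / (1.57×10^5) = 8.97×10^-26 kg = 54.0 u.

m ≈ 54.0 u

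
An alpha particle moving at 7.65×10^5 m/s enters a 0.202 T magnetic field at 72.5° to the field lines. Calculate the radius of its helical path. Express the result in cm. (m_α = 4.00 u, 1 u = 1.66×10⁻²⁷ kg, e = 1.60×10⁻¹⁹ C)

r ≈ 7.49 cm

Only the perpendicular component v⊥ = v sin72.5° = 7.30×10^5 m/s is bent by the field.
r = m v⊥ /(qB) = (6.64×10^-27)(7.30×10^5) / [(2×1.60×10^-19)(0.202)] = 0.0749 m.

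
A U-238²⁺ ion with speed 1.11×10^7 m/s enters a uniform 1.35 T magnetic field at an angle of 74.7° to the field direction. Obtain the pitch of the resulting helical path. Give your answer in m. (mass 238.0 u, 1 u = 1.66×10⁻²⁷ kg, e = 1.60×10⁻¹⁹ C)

pitch ≈ 16.8 m

The velocity component along B is v∥ = v cos74.7° = 2.93×10^6 m/s.
The cyclotron period T = 2πm/(qB) = 5.75×10^-6 s is set by m, q, B alone.
Pitch = v∥·T = (2.93×10^6)(5.75×10^-6) = 16.8 m.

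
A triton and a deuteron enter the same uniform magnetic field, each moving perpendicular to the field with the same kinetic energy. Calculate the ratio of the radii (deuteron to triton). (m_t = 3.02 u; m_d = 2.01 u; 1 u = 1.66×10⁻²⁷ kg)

ratio ≈ 0.816

r = √(2mK)/(qB) ⇒ at equal K, r ∝ √m/q.
r_{deuteron}/r_{triton} = 0.816.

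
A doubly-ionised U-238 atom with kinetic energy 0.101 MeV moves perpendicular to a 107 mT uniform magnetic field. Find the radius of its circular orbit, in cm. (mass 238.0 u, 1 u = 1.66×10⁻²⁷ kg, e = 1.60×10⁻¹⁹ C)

Convert the energy: K = 0.101 MeV = 1.62×10^-14 J.
v = √(2K/m) = √(2·1.62×10^-14/3.95×10^-25) = 2.86×10^5 m/s.
r = mv/(qB) = (3.95×10^-25)(2.86×10^5) / [(2×1.60×10^-19)(0.107)] = 3.30 m.

r ≈ 330 cm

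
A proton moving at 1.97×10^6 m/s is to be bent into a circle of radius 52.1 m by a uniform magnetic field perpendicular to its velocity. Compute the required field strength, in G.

qvB = mv²/r gives B = mv/(qr).
B = (1.67×10^-27)(1.97×10^6) / [(1×1.60×10^-19)(52.1)] = 3.95×10^-4 T.

B ≈ 3.95 G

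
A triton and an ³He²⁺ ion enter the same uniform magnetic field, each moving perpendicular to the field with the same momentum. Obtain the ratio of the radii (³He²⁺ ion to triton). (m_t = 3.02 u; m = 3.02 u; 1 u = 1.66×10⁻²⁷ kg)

ratio ≈ 0.500

r = p/(qB) ⇒ at equal p, r ∝ 1/q.
r_{³He²⁺ ion}/r_{triton} = 0.500.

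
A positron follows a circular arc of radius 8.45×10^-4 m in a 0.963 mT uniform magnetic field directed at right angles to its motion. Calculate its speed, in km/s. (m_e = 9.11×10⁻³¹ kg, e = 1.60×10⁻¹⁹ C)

From qvB = mv²/r, v = qBr/m.
v = (1×1.60×10^-19)(9.63×10^-4)(8.45×10^-4) / (9.11×10^-31) = 1.43×10^5 m/s.

v ≈ 143 km/s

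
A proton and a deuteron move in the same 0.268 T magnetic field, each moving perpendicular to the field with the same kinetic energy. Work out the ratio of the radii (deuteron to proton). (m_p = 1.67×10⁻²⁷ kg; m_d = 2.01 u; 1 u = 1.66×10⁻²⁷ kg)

r = √(2mK)/(qB) ⇒ at equal K, r ∝ √m/q.
r_{deuteron}/r_{proton} = 1.41.

ratio ≈ 1.41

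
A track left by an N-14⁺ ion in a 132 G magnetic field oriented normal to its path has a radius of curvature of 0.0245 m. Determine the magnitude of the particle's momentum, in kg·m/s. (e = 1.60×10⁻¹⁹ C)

Since qvB = mv²/r, the momentum p = mv = qBr.
p = (1×1.60×10^-19)(0.0132)(0.0245) = 5.17×10^-23 kg·m/s.

p ≈ 5.17×10^-23 kg·m/s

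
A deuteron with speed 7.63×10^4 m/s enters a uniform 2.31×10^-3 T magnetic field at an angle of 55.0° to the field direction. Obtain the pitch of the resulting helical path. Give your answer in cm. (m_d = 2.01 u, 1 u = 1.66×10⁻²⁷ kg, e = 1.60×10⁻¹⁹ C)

The velocity component along B is v∥ = v cos55.0° = 4.38×10^4 m/s.
The cyclotron period T = 2πm/(qB) = 5.67×10^-5 s is set by m, q, B alone.
Pitch = v∥·T = (4.38×10^4)(5.67×10^-5) = 2.48 m.

pitch ≈ 248 cm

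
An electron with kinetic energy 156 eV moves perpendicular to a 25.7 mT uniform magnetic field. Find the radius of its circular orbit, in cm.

Convert the energy: K = 156 eV = 2.50×10^-17 J.
v = √(2K/m) = √(2·2.50×10^-17/9.11×10^-31) = 7.40×10^6 m/s.
r = mv/(qB) = (9.11×10^-31)(7.40×10^6) / [(1×1.60×10^-19)(0.0257)] = 1.64×10^-3 m.

r ≈ 0.164 cm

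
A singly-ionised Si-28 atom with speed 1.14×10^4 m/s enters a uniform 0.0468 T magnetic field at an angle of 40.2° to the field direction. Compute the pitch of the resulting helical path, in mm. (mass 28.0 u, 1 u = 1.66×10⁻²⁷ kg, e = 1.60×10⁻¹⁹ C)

pitch ≈ 340 mm

The velocity component along B is v∥ = v cos40.2° = 8710 m/s.
The cyclotron period T = 2πm/(qB) = 3.90×10^-5 s is set by m, q, B alone.
Pitch = v∥·T = (8710)(3.90×10^-5) = 0.340 m.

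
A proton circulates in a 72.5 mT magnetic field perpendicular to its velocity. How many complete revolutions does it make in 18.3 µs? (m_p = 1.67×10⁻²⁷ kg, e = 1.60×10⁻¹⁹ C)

T = 2πm/(qB) = 2π(1.67×10^-27) / [(1×1.60×10^-19)(0.0725)] = 9.0456×10^-7 s.
N = t/T = 1.83×10^-5 / 9.0456×10^-7 ≈ 20.23, so 20 complete revolutions.

N = 20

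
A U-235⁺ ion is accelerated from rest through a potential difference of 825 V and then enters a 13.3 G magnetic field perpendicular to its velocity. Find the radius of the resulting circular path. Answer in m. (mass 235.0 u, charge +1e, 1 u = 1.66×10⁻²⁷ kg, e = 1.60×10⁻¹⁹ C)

r ≈ 47.7 m

The kinetic energy gained is K = qV = (1×1.60×10^-19)(825) = 1.32×10^-16 J.
v = √(2K/m) = 2.60×10^4 m/s.
r = mv/(qB) = (3.90×10^-25)(2.60×10^4) / [(1×1.60×10^-19)(1.33×10^-3)] = 47.7 m.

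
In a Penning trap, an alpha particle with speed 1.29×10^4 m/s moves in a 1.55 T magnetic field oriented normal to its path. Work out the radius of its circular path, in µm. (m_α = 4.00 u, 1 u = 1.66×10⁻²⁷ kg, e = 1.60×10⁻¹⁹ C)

The magnetic force provides the centripetal force: qvB = mv²/r, so r = mv/(qB).
r = (6.64×10^-27 kg)(1.29×10^4 m/s) / [(2×1.60×10^-19 C)(1.55 T)] = 1.73×10^-4 m.

r ≈ 173 µm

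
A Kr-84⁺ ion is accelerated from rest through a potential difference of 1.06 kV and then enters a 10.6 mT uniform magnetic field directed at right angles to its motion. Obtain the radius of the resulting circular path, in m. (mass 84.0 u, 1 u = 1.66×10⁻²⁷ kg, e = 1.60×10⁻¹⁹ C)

The kinetic energy gained is K = qV = (1×1.60×10^-19)(1060) = 1.70×10^-16 J.
v = √(2K/m) = 4.93×10^4 m/s.
r = mv/(qB) = (1.39×10^-25)(4.93×10^4) / [(1×1.60×10^-19)(0.0106)] = 4.06 m.

r ≈ 4.06 m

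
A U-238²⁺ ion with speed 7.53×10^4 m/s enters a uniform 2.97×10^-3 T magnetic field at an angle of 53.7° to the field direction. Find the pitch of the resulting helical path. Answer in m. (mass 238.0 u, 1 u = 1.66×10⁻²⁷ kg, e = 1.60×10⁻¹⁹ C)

The velocity component along B is v∥ = v cos53.7° = 4.46×10^4 m/s.
The cyclotron period T = 2πm/(qB) = 2.61×10^-3 s is set by m, q, B alone.
Pitch = v∥·T = (4.46×10^4)(2.61×10^-3) = 116 m.

pitch ≈ 116 m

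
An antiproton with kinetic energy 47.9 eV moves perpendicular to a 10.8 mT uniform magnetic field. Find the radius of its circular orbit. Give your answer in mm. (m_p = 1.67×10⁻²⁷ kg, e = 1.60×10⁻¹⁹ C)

r ≈ 92.6 mm

Convert the energy: K = 47.9 eV = 7.66×10^-18 J.
v = √(2K/m) = √(2·7.66×10^-18/1.67×10^-27) = 9.58×10^4 m/s.
r = mv/(qB) = (1.67×10^-27)(9.58×10^4) / [(1×1.60×10^-19)(0.0108)] = 0.0926 m.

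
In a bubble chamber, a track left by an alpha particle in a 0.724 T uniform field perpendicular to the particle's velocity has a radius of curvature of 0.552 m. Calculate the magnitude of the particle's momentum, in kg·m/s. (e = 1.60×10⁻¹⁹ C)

Since qvB = mv²/r, the momentum p = mv = qBr.
p = (2×1.60×10^-19)(0.724)(0.552) = 1.28×10^-19 kg·m/s.

p ≈ 1.28×10^-19 kg·m/s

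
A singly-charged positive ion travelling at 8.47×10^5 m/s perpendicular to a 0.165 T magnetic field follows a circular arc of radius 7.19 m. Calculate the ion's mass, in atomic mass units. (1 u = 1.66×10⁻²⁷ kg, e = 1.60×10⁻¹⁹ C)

m ≈ 135 u

qvB = mv²/r ⇒ m = qBr/v.
m = (1×1.60×10^-19)(0.165)(7.19) / (8.47×10^5) = 2.24×10^-25 kg = 135 u.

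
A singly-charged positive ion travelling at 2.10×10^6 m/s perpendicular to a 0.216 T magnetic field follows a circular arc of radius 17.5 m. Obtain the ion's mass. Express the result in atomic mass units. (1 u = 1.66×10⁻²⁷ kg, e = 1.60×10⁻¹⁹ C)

qvB = mv²/r ⇒ m = qBr/v.
m = (1×1.60×10^-19)(0.216)(17.5) / (2.10×10^6) = 2.88×10^-25 kg = 173 u.

m ≈ 173 u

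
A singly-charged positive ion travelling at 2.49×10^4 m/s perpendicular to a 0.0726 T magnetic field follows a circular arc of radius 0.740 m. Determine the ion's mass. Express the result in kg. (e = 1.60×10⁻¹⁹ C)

qvB = mv²/r ⇒ m = qBr/v.
m = (1×1.60×10^-19)(0.0726)(0.740) / (2.49×10^4) = 3.45×10^-25 kg.

m ≈ 3.45×10^-25 kg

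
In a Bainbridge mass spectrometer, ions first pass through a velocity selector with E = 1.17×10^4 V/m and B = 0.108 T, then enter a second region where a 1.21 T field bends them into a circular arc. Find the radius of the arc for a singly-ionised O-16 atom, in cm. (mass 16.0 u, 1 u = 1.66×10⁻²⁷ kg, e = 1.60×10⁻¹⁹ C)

r ≈ 1.49 cm

The selector passes v = E/B = 1.17×10^4/0.108 = 1.08×10^5 m/s.
In the deflection region, r = mv/(qB₂) = (2.66×10^-26)(1.08×10^5) / [(1×1.60×10^-19)(1.21)] = 0.0149 m.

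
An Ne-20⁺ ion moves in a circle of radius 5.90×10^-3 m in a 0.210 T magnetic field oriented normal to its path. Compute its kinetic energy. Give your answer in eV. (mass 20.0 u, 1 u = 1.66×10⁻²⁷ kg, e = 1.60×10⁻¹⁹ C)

K ≈ 3.70 eV

v = qBr/m = (1×1.60×10^-19)(0.210)(5.90×10^-3) / (3.32×10^-26) = 5970 m/s.
K = ½mv² = 0.5·(3.32×10^-26)·(5970)² = 5.92×10^-19 J = 3.70 eV.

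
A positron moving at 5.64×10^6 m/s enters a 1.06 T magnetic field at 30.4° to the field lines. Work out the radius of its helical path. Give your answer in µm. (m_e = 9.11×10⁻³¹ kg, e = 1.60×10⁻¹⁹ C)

Only the perpendicular component v⊥ = v sin30.4° = 2.85×10^6 m/s is bent by the field.
r = m v⊥ /(qB) = (9.11×10^-31)(2.85×10^6) / [(1×1.60×10^-19)(1.06)] = 1.53×10^-5 m.

r ≈ 15.3 µm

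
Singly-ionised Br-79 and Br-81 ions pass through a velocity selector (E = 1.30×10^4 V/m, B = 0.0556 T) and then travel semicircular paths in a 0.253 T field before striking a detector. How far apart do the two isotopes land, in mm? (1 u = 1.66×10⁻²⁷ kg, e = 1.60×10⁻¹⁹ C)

Δd ≈ 38.4 mm

Both emerge at v = E/B₁ = 2.34×10^5 m/s.
r = mv/(qB₂), so r₁ = 0.7575 m and r₂ = 0.7766 m, giving Δr = 0.0192 m.
After a semicircle each ion lands a diameter 2r from the entry slit, so the separation is 2Δr = 0.0384 m.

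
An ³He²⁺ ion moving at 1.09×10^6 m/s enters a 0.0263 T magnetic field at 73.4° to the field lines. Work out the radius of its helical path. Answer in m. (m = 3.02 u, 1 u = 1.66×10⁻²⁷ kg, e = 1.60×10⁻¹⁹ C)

Only the perpendicular component v⊥ = v sin73.4° = 1.04×10^6 m/s is bent by the field.
r = m v⊥ /(qB) = (5.01×10^-27)(1.04×10^6) / [(2×1.60×10^-19)(0.0263)] = 0.622 m.

r ≈ 0.622 m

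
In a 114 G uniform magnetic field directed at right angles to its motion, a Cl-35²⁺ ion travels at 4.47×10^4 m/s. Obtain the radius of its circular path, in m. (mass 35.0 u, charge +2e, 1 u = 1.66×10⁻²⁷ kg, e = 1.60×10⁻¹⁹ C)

The magnetic force provides the centripetal force: qvB = mv²/r, so r = mv/(qB).
r = (5.81×10^-26 kg)(4.47×10^4 m/s) / [(2×1.60×10^-19 C)(0.0114 T)] = 0.712 m.

r ≈ 0.712 m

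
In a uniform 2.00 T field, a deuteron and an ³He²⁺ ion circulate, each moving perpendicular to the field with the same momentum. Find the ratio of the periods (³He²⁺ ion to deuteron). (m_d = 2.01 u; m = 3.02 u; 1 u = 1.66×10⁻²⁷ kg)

T = 2πm/(qB) is independent of speed, so T₂/T₁ = (m₂/q₂)/(m₁/q₁).
T_{³He²⁺ ion}/T_{deuteron} = (5.01×10^-27/2e) / (3.34×10^-27/1e) = 0.751.

ratio ≈ 0.751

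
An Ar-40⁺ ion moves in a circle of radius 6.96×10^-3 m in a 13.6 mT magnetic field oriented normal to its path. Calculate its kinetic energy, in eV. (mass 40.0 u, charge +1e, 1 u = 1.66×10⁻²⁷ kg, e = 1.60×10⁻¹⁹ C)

v = qBr/m = (1×1.60×10^-19)(0.0136)(6.96×10^-3) / (6.64×10^-26) = 228 m/s.
K = ½mv² = 0.5·(6.64×10^-26)·(228)² = 1.73×10^-21 J = 0.0108 eV.

K ≈ 0.0108 eV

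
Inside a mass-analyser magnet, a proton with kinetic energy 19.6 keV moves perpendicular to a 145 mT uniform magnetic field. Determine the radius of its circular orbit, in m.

r ≈ 0.139 m

Convert the energy: K = 19.6 keV = 3.14×10^-15 J.
v = √(2K/m) = √(2·3.14×10^-15/1.67×10^-27) = 1.94×10^6 m/s.
r = mv/(qB) = (1.67×10^-27)(1.94×10^6) / [(1×1.60×10^-19)(0.145)] = 0.139 m.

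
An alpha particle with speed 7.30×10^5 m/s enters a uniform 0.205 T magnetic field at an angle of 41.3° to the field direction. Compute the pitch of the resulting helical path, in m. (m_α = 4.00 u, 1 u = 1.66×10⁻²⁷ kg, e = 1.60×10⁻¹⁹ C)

The velocity component along B is v∥ = v cos41.3° = 5.48×10^5 m/s.
The cyclotron period T = 2πm/(qB) = 6.36×10^-7 s is set by m, q, B alone.
Pitch = v∥·T = (5.48×10^5)(6.36×10^-7) = 0.349 m.

pitch ≈ 0.349 m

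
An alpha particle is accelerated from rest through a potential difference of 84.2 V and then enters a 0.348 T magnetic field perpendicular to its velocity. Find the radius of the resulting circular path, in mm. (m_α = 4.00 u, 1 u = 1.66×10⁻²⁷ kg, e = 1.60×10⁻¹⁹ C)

The kinetic energy gained is K = qV = (2×1.60×10^-19)(84.2) = 2.69×10^-17 J.
v = √(2K/m) = 9.01×10^4 m/s.
r = mv/(qB) = (6.64×10^-27)(9.01×10^4) / [(2×1.60×10^-19)(0.348)] = 5.37×10^-3 m.

r ≈ 5.37 mm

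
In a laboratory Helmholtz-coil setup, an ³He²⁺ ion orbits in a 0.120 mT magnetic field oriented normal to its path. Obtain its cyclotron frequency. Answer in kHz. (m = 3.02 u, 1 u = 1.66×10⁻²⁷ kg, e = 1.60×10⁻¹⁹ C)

f = qB/(2πm) = (2×1.60×10^-19)(1.20×10^-4) / [2π(5.01×10^-27)] = 1220 Hz.

f ≈ 1.22 kHz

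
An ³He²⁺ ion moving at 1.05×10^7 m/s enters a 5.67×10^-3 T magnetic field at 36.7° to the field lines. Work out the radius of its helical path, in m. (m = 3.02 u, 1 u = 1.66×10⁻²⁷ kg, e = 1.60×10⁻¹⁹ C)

Only the perpendicular component v⊥ = v sin36.7° = 6.28×10^6 m/s is bent by the field.
r = m v⊥ /(qB) = (5.01×10^-27)(6.28×10^6) / [(2×1.60×10^-19)(5.67×10^-3)] = 17.3 m.

r ≈ 17.3 m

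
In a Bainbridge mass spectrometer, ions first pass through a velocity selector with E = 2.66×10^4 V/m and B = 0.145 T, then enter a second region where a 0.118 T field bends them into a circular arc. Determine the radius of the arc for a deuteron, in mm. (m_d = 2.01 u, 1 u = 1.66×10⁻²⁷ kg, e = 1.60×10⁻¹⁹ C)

The selector passes v = E/B = 2.66×10^4/0.145 = 1.83×10^5 m/s.
In the deflection region, r = mv/(qB₂) = (3.34×10^-27)(1.83×10^5) / [(1×1.60×10^-19)(0.118)] = 0.0324 m.

r ≈ 32.4 mm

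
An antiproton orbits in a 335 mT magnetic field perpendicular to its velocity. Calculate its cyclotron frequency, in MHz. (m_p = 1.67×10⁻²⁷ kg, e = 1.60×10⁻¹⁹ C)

f = qB/(2πm) = (1×1.60×10^-19)(0.335) / [2π(1.67×10^-27)] = 5.11×10^6 Hz.

f ≈ 5.11 MHz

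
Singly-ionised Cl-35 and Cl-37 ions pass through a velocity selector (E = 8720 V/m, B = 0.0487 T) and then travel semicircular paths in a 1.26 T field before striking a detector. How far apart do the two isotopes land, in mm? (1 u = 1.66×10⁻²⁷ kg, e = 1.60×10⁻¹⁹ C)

Both emerge at v = E/B₁ = 1.79×10^5 m/s.
r = mv/(qB₂), so r₁ = 0.05160 m and r₂ = 0.05455 m, giving Δr = 2.95×10^-3 m.
After a semicircle each ion lands a diameter 2r from the entry slit, so the separation is 2Δr = 5.90×10^-3 m.

Δd ≈ 5.90 mm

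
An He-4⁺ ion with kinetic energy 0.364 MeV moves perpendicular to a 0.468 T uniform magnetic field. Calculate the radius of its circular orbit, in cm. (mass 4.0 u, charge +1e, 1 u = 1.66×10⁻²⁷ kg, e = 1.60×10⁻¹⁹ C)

r ≈ 37.1 cm

Convert the energy: K = 0.364 MeV = 5.82×10^-14 J.
v = √(2K/m) = √(2·5.82×10^-14/6.64×10^-27) = 4.19×10^6 m/s.
r = mv/(qB) = (6.64×10^-27)(4.19×10^6) / [(1×1.60×10^-19)(0.468)] = 0.371 m.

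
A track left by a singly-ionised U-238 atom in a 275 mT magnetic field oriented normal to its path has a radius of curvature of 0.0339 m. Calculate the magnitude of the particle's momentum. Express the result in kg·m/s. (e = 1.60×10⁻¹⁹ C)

Since qvB = mv²/r, the momentum p = mv = qBr.
p = (1×1.60×10^-19)(0.275)(0.0339) = 1.49×10^-21 kg·m/s.

p ≈ 1.49×10^-21 kg·m/s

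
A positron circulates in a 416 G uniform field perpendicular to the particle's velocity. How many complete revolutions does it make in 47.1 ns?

T = 2πm/(qB) = 2π(9.11×10^-31) / [(1×1.60×10^-19)(0.0416)] = 8.5997×10^-10 s.
N = t/T = 4.71×10^-8 / 8.5997×10^-10 ≈ 54.77, so 54 complete revolutions.

N = 54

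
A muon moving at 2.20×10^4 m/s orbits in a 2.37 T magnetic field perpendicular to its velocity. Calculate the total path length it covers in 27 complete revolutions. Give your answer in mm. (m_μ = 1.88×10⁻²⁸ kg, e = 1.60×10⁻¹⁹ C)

r = mv/(qB) = 1.09×10^-5 m, so one revolution covers 2πr = 6.85×10^-5 m.
In 27 revolutions: L = 27·2πr = 1.85×10^-3 m.

L ≈ 1.85 mm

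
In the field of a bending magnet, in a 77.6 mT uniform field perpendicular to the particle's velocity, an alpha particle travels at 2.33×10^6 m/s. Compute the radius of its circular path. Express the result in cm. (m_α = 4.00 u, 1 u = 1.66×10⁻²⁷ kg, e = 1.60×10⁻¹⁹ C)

The magnetic force provides the centripetal force: qvB = mv²/r, so r = mv/(qB).
r = (6.64×10^-27 kg)(2.33×10^6 m/s) / [(2×1.60×10^-19 C)(0.0776 T)] = 0.623 m.

r ≈ 62.3 cm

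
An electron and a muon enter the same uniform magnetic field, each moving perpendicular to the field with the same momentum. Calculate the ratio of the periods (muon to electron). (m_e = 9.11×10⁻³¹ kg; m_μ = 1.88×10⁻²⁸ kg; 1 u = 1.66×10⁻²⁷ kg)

ratio ≈ 206

T = 2πm/(qB) is independent of speed, so T₂/T₁ = (m₂/q₂)/(m₁/q₁).
T_{muon}/T_{electron} = (1.88×10^-28/1e) / (9.11×10^-31/1e) = 206.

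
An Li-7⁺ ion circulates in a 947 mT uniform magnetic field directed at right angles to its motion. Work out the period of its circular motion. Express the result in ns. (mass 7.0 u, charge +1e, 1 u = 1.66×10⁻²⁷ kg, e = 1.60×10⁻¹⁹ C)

The cyclotron period is independent of speed: T = 2πm/(qB).
T = 2π(1.16×10^-26) / [(1×1.60×10^-19)(0.947)] = 4.82×10^-7 s.

T ≈ 482 ns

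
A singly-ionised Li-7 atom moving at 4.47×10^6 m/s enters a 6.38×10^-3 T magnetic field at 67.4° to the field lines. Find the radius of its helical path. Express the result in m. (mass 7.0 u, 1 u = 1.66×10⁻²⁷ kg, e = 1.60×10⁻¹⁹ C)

r ≈ 47.0 m

Only the perpendicular component v⊥ = v sin67.4° = 4.13×10^6 m/s is bent by the field.
r = m v⊥ /(qB) = (1.16×10^-26)(4.13×10^6) / [(1×1.60×10^-19)(6.38×10^-3)] = 47.0 m.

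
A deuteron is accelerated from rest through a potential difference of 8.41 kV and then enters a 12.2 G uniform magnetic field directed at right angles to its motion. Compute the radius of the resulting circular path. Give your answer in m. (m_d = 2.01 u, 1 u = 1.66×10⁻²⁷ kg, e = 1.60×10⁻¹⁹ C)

r ≈ 15.4 m

The kinetic energy gained is K = qV = (1×1.60×10^-19)(8410) = 1.35×10^-15 J.
v = √(2K/m) = 8.98×10^5 m/s.
r = mv/(qB) = (3.34×10^-27)(8.98×10^5) / [(1×1.60×10^-19)(1.22×10^-3)] = 15.4 m.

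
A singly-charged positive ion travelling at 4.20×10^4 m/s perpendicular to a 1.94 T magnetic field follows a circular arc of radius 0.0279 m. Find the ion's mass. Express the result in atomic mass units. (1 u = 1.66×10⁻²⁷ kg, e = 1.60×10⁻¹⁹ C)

qvB = mv²/r ⇒ m = qBr/v.
m = (1×1.60×10^-19)(1.94)(0.0279) / (4.20×10^4) = 2.06×10^-25 kg = 124 u.

m ≈ 124 u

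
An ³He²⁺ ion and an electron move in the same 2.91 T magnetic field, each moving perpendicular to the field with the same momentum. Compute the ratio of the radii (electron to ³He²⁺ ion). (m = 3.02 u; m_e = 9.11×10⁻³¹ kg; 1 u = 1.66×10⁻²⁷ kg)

ratio ≈ 2.00

r = p/(qB) ⇒ at equal p, r ∝ 1/q.
r_{electron}/r_{³He²⁺ ion} = 2.00.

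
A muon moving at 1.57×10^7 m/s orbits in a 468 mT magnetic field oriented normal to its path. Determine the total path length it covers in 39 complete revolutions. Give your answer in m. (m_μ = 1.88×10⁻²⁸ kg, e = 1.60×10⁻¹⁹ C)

L ≈ 9.66 m

r = mv/(qB) = 0.0394 m, so one revolution covers 2πr = 0.248 m.
In 39 revolutions: L = 39·2πr = 9.66 m.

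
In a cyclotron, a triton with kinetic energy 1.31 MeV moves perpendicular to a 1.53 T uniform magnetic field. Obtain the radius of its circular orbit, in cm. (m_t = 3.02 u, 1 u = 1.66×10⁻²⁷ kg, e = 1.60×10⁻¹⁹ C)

r ≈ 18.7 cm

Convert the energy: K = 1.31 MeV = 2.10×10^-13 J.
v = √(2K/m) = √(2·2.10×10^-13/5.01×10^-27) = 9.14×10^6 m/s.
r = mv/(qB) = (5.01×10^-27)(9.14×10^6) / [(1×1.60×10^-19)(1.53)] = 0.187 m.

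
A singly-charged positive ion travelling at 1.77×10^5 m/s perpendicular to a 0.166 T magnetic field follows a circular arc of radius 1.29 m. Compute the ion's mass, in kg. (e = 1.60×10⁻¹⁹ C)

m ≈ 1.94×10^-25 kg

qvB = mv²/r ⇒ m = qBr/v.
m = (1×1.60×10^-19)(0.166)(1.29) / (1.77×10^5) = 1.94×10^-25 kg.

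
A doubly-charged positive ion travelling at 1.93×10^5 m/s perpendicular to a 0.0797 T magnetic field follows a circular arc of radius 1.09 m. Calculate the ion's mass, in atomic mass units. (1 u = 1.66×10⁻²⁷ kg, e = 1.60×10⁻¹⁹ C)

qvB = mv²/r ⇒ m = qBr/v.
m = (2×1.60×10^-19)(0.0797)(1.09) / (1.93×10^5) = 1.44×10^-25 kg = 86.8 u.

m ≈ 86.8 u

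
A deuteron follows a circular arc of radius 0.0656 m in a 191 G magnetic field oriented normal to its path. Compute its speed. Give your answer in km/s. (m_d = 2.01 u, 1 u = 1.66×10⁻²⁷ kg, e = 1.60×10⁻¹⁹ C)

From qvB = mv²/r, v = qBr/m.
v = (1×1.60×10^-19)(0.0191)(0.0656) / (3.34×10^-27) = 6.01×10^4 m/s.

v ≈ 60.1 km/s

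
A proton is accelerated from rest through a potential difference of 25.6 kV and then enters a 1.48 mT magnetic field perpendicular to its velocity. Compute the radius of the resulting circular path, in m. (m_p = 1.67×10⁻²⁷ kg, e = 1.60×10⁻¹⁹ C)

The kinetic energy gained is K = qV = (1×1.60×10^-19)(2.56×10^4) = 4.10×10^-15 J.
v = √(2K/m) = 2.21×10^6 m/s.
r = mv/(qB) = (1.67×10^-27)(2.21×10^6) / [(1×1.60×10^-19)(1.48×10^-3)] = 15.6 m.

r ≈ 15.6 m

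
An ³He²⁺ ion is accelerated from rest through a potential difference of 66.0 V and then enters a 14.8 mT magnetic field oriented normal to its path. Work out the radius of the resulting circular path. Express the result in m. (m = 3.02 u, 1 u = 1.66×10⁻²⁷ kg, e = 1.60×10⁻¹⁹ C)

The kinetic energy gained is K = qV = (2×1.60×10^-19)(66.0) = 2.11×10^-17 J.
v = √(2K/m) = 9.18×10^4 m/s.
r = mv/(qB) = (5.01×10^-27)(9.18×10^4) / [(2×1.60×10^-19)(0.0148)] = 0.0972 m.

r ≈ 0.0972 m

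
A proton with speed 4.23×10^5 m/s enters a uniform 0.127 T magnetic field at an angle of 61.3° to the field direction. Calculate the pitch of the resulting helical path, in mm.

pitch ≈ 105 mm

The velocity component along B is v∥ = v cos61.3° = 2.03×10^5 m/s.
The cyclotron period T = 2πm/(qB) = 5.16×10^-7 s is set by m, q, B alone.
Pitch = v∥·T = (2.03×10^5)(5.16×10^-7) = 0.105 m.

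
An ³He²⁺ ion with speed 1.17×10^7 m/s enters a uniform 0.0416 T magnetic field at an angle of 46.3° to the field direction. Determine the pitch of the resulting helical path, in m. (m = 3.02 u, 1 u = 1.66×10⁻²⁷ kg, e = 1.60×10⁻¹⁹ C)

pitch ≈ 19.1 m

The velocity component along B is v∥ = v cos46.3° = 8.08×10^6 m/s.
The cyclotron period T = 2πm/(qB) = 2.37×10^-6 s is set by m, q, B alone.
Pitch = v∥·T = (8.08×10^6)(2.37×10^-6) = 19.1 m.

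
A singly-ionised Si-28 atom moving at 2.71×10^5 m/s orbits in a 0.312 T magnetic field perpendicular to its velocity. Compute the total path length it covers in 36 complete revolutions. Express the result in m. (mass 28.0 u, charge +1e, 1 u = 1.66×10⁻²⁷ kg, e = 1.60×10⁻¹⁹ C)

L ≈ 57.1 m

r = mv/(qB) = 0.252 m, so one revolution covers 2πr = 1.59 m.
In 36 revolutions: L = 36·2πr = 57.1 m.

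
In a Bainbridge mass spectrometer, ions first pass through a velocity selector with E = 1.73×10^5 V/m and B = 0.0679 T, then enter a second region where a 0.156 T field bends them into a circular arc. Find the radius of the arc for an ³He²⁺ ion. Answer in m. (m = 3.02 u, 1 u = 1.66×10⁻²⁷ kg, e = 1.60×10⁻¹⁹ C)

r ≈ 0.256 m

The selector passes v = E/B = 1.73×10^5/0.0679 = 2.55×10^6 m/s.
In the deflection region, r = mv/(qB₂) = (5.01×10^-27)(2.55×10^6) / [(2×1.60×10^-19)(0.156)] = 0.256 m.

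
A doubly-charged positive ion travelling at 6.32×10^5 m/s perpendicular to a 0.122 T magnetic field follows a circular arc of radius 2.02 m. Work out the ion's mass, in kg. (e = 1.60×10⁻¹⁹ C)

m ≈ 1.25×10^-25 kg

qvB = mv²/r ⇒ m = qBr/v.
m = (2×1.60×10^-19)(0.122)(2.02) / (6.32×10^5) = 1.25×10^-25 kg.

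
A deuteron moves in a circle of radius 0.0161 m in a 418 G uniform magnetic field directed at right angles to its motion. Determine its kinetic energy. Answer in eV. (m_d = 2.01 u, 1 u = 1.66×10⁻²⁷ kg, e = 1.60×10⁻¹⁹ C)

v = qBr/m = (1×1.60×10^-19)(0.0418)(0.0161) / (3.34×10^-27) = 3.23×10^4 m/s.
K = ½mv² = 0.5·(3.34×10^-27)·(3.23×10^4)² = 1.74×10^-18 J = 10.9 eV.

K ≈ 10.9 eV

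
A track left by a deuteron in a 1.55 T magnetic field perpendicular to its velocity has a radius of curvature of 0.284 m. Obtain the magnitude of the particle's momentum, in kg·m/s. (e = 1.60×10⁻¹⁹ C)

p ≈ 7.04×10^-20 kg·m/s

Since qvB = mv²/r, the momentum p = mv = qBr.
p = (1×1.60×10^-19)(1.55)(0.284) = 7.04×10^-20 kg·m/s.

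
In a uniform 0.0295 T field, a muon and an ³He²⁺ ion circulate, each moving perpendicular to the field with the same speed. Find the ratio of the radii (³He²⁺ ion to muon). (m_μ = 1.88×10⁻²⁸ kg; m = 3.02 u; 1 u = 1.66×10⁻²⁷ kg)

ratio ≈ 13.3

r = mv/(qB) ⇒ at equal v, r ∝ m/q.
r_{³He²⁺ ion}/r_{muon} = 13.3.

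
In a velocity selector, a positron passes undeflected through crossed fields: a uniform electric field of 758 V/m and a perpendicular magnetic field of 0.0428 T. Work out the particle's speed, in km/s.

For zero net force, qE = qvB, so v = E/B.
v = (758) / (0.0428) = 1.77×10^4 m/s.

v ≈ 17.7 km/s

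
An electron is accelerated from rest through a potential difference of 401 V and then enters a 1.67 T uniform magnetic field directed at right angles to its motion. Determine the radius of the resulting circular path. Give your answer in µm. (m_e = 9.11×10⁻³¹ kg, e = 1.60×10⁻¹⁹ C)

The kinetic energy gained is K = qV = (1×1.60×10^-19)(401) = 6.42×10^-17 J.
v = √(2K/m) = 1.19×10^7 m/s.
r = mv/(qB) = (9.11×10^-31)(1.19×10^7) / [(1×1.60×10^-19)(1.67)] = 4.05×10^-5 m.

r ≈ 40.5 µm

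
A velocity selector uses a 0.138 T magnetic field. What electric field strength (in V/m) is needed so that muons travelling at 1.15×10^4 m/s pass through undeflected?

qE = qvB ⇒ E = vB = (1.15×10^4)(0.138) = 1590 V/m.

E ≈ 1590 V/m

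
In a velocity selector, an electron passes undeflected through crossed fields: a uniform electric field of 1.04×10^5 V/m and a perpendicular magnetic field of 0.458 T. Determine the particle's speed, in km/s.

For zero net force, qE = qvB, so v = E/B.
v = (1.04×10^5) / (0.458) = 2.27×10^5 m/s.

v ≈ 227 km/s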